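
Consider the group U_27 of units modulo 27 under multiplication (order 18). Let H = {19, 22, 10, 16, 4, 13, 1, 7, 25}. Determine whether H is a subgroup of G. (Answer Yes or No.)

Yes

|H| = 9 divides |G| = 18, consistent with Lagrange.
H contains the identity, every element's inverse is in H, and H is closed under ·: it is a subgroup.
In fact H = ⟨4⟩.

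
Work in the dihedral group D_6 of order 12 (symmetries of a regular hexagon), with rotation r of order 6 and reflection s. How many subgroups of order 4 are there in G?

3

|G| = 12 and 4 | 12, so subgroups of order 4 are possible by Lagrange.
The subgroups of order 4 are: {e, r^3, r^2s, r^5s}; {e, r^3, s, r^3s}; {e, r^3, rs, r^4s}.
So G has 3 subgroups of order 4.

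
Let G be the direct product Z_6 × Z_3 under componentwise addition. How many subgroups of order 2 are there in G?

|G| = 18 and 2 | 18, so subgroups of order 2 are possible by Lagrange.
The subgroups of order 2 are: {(0,0), (3,0)}.
So G has 1 subgroup of order 2.

1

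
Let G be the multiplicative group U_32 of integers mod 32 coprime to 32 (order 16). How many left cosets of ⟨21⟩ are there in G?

2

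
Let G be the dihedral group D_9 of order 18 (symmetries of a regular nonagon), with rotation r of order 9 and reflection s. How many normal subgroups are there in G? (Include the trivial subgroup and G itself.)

G has 16 subgroups. Checking conjugation-invariance by order — order 1: 1/1 normal; order 2: 0/9 normal; order 3: 1/1 normal; order 6: 0/3 normal; order 9: 1/1 normal; order 18: 1/1 normal.
Total normal subgroups: 4.

4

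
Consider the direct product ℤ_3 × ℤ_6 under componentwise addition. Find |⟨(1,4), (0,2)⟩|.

9

|⟨(1,4)⟩| = 3 and |⟨(0,2)⟩| = 3, so |H| is a multiple of lcm(3, 3) = 3 and divides |G| = 18.
Closing under the operation: H = {(0,0), (0,2), (0,4), (1,0), (1,2), (1,4), (2,0), (2,2), (2,4)}, so |H| = 9.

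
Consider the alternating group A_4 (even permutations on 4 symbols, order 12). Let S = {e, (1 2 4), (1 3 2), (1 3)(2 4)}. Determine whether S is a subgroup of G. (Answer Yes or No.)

No

(1 3 2) ∈ S but its inverse (1 2 3) ∉ S, so S is not a subgroup.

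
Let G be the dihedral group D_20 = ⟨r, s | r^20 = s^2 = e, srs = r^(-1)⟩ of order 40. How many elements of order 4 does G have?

2

The elements of order 4 are: r^5, r^15.
That's 2.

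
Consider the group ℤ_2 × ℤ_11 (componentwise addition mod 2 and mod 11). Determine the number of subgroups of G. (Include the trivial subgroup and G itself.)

|G| = 22, so by Lagrange every subgroup order divides 22. Divisors: 1, 2, 11, 22.
Subgroups by order — order 1: 1; order 2: 1; order 11: 1; order 22: 1.
Total: 1 + 1 + 1 + 1 = 4.

4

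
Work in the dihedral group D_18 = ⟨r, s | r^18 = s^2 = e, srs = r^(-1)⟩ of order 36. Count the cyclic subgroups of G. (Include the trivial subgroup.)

A cyclic subgroup of order d is generated by each of its φ(d) elements of order d, so the cyclic subgroups of order d number (#elements of order d)/φ(d).
Cyclic subgroups by order — order 1: 1; order 2: 19; order 3: 1; order 6: 1; order 9: 1; order 18: 1.
Total: 24.

24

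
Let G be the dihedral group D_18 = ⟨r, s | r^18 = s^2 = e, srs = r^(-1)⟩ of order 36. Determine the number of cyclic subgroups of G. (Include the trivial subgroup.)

Group the elements of G by the cyclic subgroup they generate; each cyclic subgroup of order d accounts for φ(d) elements.
Cyclic subgroups by order — order 1: 1; order 2: 19; order 3: 1; order 6: 1; order 9: 1; order 18: 1.
Total: 24.

24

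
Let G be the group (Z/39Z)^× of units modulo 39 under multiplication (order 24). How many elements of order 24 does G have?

No element of G has order 24 (even though 24 | 24).

0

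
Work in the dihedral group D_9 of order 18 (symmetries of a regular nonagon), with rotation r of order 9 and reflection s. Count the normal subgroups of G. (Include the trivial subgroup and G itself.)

4

G has 16 subgroups. Checking conjugation-invariance by order — order 1: 1/1 normal; order 2: 0/9 normal; order 3: 1/1 normal; order 6: 0/3 normal; order 9: 1/1 normal; order 18: 1/1 normal.
Total normal subgroups: 4.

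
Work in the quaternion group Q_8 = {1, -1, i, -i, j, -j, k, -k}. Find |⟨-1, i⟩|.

|⟨-1⟩| = 2 and |⟨i⟩| = 4, so |H| is a multiple of lcm(2, 4) = 4 and divides |G| = 8.
Closing under the operation: H = {1, -1, i, -i}, so |H| = 4.

4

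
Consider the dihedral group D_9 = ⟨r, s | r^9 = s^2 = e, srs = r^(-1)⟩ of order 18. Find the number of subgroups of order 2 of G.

9

|G| = 18 and 2 | 18, so subgroups of order 2 are possible by Lagrange.
The subgroups of order 2 are: {e, r^2s}; {e, r^3s}; {e, r^4s}; {e, r^5s}; … (9 in all).
So G has 9 subgroups of order 2.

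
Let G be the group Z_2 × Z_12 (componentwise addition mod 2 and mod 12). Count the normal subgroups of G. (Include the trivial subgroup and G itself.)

16

G is abelian, so every subgroup is normal.
G has 16 subgroups in total, hence 16 normal subgroups.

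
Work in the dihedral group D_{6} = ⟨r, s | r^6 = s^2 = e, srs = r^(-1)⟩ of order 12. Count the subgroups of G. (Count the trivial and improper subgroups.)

16

|G| = 12, so by Lagrange every subgroup order divides 12. Divisors: 1, 2, 3, 4, 6, 12.
Subgroups by order — order 1: 1; order 2: 7; order 3: 1; order 4: 3; order 6: 3; order 12: 1.
Total: 1 + 7 + 1 + 3 + 3 + 1 = 16.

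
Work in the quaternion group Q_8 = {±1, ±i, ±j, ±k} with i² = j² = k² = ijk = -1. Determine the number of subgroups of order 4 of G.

3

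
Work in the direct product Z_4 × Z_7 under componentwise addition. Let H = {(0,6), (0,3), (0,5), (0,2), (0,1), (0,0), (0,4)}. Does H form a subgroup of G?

|H| = 7 divides |G| = 28, consistent with Lagrange.
H contains the identity, every element's inverse is in H, and H is closed under +: it is a subgroup.
In fact H = ⟨(0,1)⟩.

Yes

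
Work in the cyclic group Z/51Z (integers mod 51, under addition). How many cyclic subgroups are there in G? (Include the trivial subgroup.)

4

Group the elements of G by the cyclic subgroup they generate; each cyclic subgroup of order d accounts for φ(d) elements.
Cyclic subgroups by order — order 1: 1; order 3: 1; order 17: 1; order 51: 1.
Total: 4.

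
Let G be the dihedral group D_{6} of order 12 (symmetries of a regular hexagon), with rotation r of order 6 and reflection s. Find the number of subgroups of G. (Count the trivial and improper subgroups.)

16

|G| = 12, so by Lagrange every subgroup order divides 12. Divisors: 1, 2, 3, 4, 6, 12.
Subgroups by order — order 1: 1; order 2: 7; order 3: 1; order 4: 3; order 6: 3; order 12: 1.
Total: 1 + 7 + 1 + 3 + 3 + 1 = 16.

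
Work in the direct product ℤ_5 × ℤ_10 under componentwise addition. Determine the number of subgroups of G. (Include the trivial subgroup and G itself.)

16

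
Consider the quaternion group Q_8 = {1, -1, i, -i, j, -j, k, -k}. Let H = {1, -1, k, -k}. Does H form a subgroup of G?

Yes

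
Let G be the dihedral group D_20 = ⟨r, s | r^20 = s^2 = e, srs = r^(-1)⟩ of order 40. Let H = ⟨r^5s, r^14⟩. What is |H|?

20

|⟨r^5s⟩| = 2 and |⟨r^14⟩| = 10, so |H| is a multiple of lcm(2, 10) = 10 and divides |G| = 40.
Closing under the operation: H = {e, r^2, r^4, r^6, r^8, r^10, r^12, r^14, r^16, r^18, rs, r^3s, r^5s, r^7s, r^9s, r^11s, r^13s, r^15s, r^17s, r^19s}, so |H| = 20.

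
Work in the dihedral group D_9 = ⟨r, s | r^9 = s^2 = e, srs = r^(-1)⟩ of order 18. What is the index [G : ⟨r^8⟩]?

2

|⟨r^8⟩| = 9 and |G| = 18.
By Lagrange, [G : H] = |G|/|H| = 18/9 = 2.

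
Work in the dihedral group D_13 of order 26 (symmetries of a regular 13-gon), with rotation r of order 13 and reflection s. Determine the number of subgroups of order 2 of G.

13

|G| = 26 and 2 | 26, so subgroups of order 2 are possible by Lagrange.
The subgroups of order 2 are: {e, r^10s}; {e, r^11s}; {e, r^12s}; {e, r^2s}; … (13 in all).
So G has 13 subgroups of order 2.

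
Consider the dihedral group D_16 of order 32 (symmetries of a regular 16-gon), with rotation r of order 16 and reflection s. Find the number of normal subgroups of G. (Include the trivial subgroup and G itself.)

8

G has 36 subgroups. Checking conjugation-invariance by order — order 1: 1/1 normal; order 2: 1/17 normal; order 4: 1/9 normal; order 8: 1/5 normal; order 16: 3/3 normal; order 32: 1/1 normal.
Total normal subgroups: 8.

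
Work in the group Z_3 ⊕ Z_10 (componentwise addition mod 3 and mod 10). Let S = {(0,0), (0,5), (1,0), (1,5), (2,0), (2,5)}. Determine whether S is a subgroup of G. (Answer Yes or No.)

Yes

|S| = 6 divides |G| = 30, consistent with Lagrange.
S contains the identity, every element's inverse is in S, and S is closed under +: it is a subgroup.
In fact S = ⟨(1,5)⟩.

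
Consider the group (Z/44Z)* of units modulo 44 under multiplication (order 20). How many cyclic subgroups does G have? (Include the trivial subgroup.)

Group the elements of G by the cyclic subgroup they generate; each cyclic subgroup of order d accounts for φ(d) elements.
Cyclic subgroups by order — order 1: 1; order 2: 3; order 5: 1; order 10: 3.
Total: 8.

8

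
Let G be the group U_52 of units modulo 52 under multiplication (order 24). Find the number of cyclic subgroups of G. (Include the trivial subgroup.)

12

A cyclic subgroup of order d is generated by each of its φ(d) elements of order d, so the cyclic subgroups of order d number (#elements of order d)/φ(d).
Cyclic subgroups by order — order 1: 1; order 2: 3; order 3: 1; order 4: 2; order 6: 3; order 12: 2.
Total: 12.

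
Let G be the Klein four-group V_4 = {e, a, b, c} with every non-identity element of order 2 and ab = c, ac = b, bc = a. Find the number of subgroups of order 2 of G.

|G| = 4 and 2 | 4, so subgroups of order 2 are possible by Lagrange.
The subgroups of order 2 are: {e, a}; {e, b}; {e, c}.
So G has 3 subgroups of order 2.

3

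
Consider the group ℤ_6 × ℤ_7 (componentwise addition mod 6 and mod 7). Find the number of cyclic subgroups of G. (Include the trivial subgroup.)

8

A cyclic subgroup of order d is generated by each of its φ(d) elements of order d, so the cyclic subgroups of order d number (#elements of order d)/φ(d).
Cyclic subgroups by order — order 1: 1; order 2: 1; order 3: 1; order 6: 1; order 7: 1; order 14: 1; order 21: 1; order 42: 1.
Total: 8.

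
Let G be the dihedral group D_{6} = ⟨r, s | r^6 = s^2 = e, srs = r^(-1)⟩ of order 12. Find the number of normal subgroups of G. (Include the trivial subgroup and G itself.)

G has 16 subgroups. Checking conjugation-invariance by order — order 1: 1/1 normal; order 2: 1/7 normal; order 3: 1/1 normal; order 4: 0/3 normal; order 6: 3/3 normal; order 12: 1/1 normal.
Total normal subgroups: 7.

7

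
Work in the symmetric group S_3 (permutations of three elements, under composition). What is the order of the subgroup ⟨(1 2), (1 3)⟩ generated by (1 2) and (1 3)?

6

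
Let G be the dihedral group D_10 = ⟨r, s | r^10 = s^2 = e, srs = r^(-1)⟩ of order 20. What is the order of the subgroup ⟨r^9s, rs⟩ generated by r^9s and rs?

10

|⟨r^9s⟩| = 2 and |⟨rs⟩| = 2, so |H| is a multiple of lcm(2, 2) = 2 and divides |G| = 20.
Closing under the operation: H = {e, r^2, r^4, r^6, r^8, rs, r^3s, r^5s, r^7s, r^9s}, so |H| = 10.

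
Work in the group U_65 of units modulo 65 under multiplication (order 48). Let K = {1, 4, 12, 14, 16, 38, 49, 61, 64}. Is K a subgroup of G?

No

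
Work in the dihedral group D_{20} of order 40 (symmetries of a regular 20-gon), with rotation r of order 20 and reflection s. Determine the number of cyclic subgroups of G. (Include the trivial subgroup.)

26

Each element a generates a cyclic subgroup ⟨a⟩; distinct elements may generate the same one (a cyclic group of order d has φ(d) generators).
Cyclic subgroups by order — order 1: 1; order 2: 21; order 4: 1; order 5: 1; order 10: 1; order 20: 1.
Total: 26.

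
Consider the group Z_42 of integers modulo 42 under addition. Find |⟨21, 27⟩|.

14

|⟨21⟩| = 2 and |⟨27⟩| = 14, so |H| is a multiple of lcm(2, 14) = 14 and divides |G| = 42.
Closing under the operation: H = {0, 3, 6, 9, 12, 15, 18, 21, 24, 27, 30, 33, 36, 39}, so |H| = 14.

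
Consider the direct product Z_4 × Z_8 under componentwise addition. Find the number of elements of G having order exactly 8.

16

An element (a,b) has order lcm(ord(a), ord(b)); count pairs with lcm equal to 8.
Enumerating gives 16 such elements.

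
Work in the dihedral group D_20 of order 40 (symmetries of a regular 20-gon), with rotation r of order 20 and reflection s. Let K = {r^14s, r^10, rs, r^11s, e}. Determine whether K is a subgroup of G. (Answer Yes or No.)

Closure fails: r^11s · r^14s = r^17 ∉ K. So K is not a subgroup.

No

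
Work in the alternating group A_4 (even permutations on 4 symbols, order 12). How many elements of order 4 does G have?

No element of G has order 4 (even though 4 | 12).

0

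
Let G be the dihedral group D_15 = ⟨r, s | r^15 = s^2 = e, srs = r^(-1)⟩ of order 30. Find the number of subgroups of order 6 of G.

5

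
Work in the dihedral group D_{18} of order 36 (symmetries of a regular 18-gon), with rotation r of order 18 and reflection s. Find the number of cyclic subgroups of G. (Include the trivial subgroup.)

Group the elements of G by the cyclic subgroup they generate; each cyclic subgroup of order d accounts for φ(d) elements.
Cyclic subgroups by order — order 1: 1; order 2: 19; order 3: 1; order 6: 1; order 9: 1; order 18: 1.
Total: 24.

24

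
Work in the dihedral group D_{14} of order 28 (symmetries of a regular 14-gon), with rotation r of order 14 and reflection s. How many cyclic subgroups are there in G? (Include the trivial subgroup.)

18

Group the elements of G by the cyclic subgroup they generate; each cyclic subgroup of order d accounts for φ(d) elements.
Cyclic subgroups by order — order 1: 1; order 2: 15; order 7: 1; order 14: 1.
Total: 18.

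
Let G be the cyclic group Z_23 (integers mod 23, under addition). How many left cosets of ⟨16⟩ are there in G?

|⟨16⟩| = 23 and |G| = 23.
By Lagrange, [G : H] = |G|/|H| = 23/23 = 1.

1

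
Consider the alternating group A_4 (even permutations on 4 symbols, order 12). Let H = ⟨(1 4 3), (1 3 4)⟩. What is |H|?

3

|⟨(1 4 3)⟩| = 3 and |⟨(1 3 4)⟩| = 3, so |H| is a multiple of lcm(3, 3) = 3 and divides |G| = 12.
Closing under the operation: H = {e, (1 3 4), (1 4 3)}, so |H| = 3.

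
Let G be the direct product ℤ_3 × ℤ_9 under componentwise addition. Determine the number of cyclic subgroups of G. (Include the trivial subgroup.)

Each element a generates a cyclic subgroup ⟨a⟩; distinct elements may generate the same one (a cyclic group of order d has φ(d) generators).
Cyclic subgroups by order — order 1: 1; order 3: 4; order 9: 3.
Total: 8.

8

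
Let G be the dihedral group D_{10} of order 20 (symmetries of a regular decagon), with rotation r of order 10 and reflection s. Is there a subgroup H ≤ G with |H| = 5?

Yes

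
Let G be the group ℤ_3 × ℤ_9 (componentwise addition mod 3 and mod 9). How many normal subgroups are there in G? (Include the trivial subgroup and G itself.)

G is abelian, so every subgroup is normal.
G has 10 subgroups in total, hence 10 normal subgroups.

10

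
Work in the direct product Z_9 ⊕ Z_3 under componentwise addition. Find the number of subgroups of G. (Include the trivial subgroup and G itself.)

|G| = 27, so by Lagrange every subgroup order divides 27. Divisors: 1, 3, 9, 27.
Subgroups by order — order 1: 1; order 3: 4; order 9: 4; order 27: 1.
Total: 1 + 4 + 4 + 1 = 10.

10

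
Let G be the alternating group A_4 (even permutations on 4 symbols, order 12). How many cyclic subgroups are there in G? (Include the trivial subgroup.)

A cyclic subgroup of order d is generated by each of its φ(d) elements of order d, so the cyclic subgroups of order d number (#elements of order d)/φ(d).
Cyclic subgroups by order — order 1: 1; order 2: 3; order 3: 4.
Total: 8.

8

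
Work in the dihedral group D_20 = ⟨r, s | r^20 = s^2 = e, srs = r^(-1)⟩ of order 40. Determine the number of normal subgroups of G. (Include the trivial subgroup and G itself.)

9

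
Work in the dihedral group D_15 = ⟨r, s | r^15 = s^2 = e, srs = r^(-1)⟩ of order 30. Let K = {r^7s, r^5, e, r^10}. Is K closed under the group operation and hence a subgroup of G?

No

|K| = 4 does not divide |G| = 30, so by Lagrange K is not a subgroup.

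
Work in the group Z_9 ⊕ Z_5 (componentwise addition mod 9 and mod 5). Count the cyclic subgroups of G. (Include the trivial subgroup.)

Group the elements of G by the cyclic subgroup they generate; each cyclic subgroup of order d accounts for φ(d) elements.
Cyclic subgroups by order — order 1: 1; order 3: 1; order 5: 1; order 9: 1; order 15: 1; order 45: 1.
Total: 6.

6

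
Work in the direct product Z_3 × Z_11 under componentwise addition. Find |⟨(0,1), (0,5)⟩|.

|⟨(0,1)⟩| = 11 and |⟨(0,5)⟩| = 11, so |H| is a multiple of lcm(11, 11) = 11 and divides |G| = 33.
Closing under the operation: H = {(0,0), (0,1), (0,2), (0,3), (0,4), (0,5), (0,6), (0,7), (0,8), (0,9), (0,10)}, so |H| = 11.

11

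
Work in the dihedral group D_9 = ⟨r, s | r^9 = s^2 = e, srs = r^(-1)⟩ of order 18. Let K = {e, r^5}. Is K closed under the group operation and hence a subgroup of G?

r^5 ∈ K but its inverse r^4 ∉ K, so K is not a subgroup.

No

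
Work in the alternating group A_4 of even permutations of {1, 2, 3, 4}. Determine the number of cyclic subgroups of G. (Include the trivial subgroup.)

8

Each element a generates a cyclic subgroup ⟨a⟩; distinct elements may generate the same one (a cyclic group of order d has φ(d) generators).
Cyclic subgroups by order — order 1: 1; order 2: 3; order 3: 4.
Total: 8.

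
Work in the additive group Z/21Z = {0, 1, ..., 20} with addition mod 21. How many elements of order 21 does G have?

12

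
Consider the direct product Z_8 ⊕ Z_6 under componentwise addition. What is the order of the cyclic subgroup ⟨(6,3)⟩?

4

The order of (6,3) in Z_8 × Z_6 is lcm(ord(6) in Z_8, ord(3) in Z_6).
ord(6) = 4 and ord(3) = 2, so |⟨(6,3)⟩| = lcm(4, 2) = 4.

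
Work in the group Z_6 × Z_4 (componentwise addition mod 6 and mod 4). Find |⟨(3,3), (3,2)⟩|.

|⟨(3,3)⟩| = 4 and |⟨(3,2)⟩| = 2, so |H| is a multiple of lcm(4, 2) = 4 and divides |G| = 24.
Closing under the operation: H = {(0,0), (0,1), (0,2), (0,3), (3,0), (3,1), (3,2), (3,3)}, so |H| = 8.

8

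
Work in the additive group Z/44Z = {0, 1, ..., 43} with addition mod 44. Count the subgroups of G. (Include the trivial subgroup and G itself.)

6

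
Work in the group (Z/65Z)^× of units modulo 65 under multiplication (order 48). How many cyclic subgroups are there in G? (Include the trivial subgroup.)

20

A cyclic subgroup of order d is generated by each of its φ(d) elements of order d, so the cyclic subgroups of order d number (#elements of order d)/φ(d).
Cyclic subgroups by order — order 1: 1; order 2: 3; order 3: 1; order 4: 6; order 6: 3; order 12: 6.
Total: 20.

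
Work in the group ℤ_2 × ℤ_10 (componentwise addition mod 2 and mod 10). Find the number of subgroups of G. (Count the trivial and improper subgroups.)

|G| = 20, so by Lagrange every subgroup order divides 20. Divisors: 1, 2, 4, 5, 10, 20.
Subgroups by order — order 1: 1; order 2: 3; order 4: 1; order 5: 1; order 10: 3; order 20: 1.
Total: 1 + 3 + 1 + 1 + 3 + 1 = 10.

10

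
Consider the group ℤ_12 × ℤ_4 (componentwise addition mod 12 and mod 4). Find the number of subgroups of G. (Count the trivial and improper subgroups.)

30

|G| = 48, so by Lagrange every subgroup order divides 48. Divisors: 1, 2, 3, 4, 6, 8, 12, 16, 24, 48.
Subgroups by order — order 1: 1; order 2: 3; order 3: 1; order 4: 7; order 6: 3; order 8: 3; order 12: 7; order 16: 1; order 24: 3; order 48: 1.
Total: 1 + 3 + 1 + 7 + 3 + 3 + 7 + 1 + 3 + 1 = 30.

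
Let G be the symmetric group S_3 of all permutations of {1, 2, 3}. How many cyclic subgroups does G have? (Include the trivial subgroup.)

Group the elements of G by the cyclic subgroup they generate; each cyclic subgroup of order d accounts for φ(d) elements.
Cyclic subgroups by order — order 1: 1; order 2: 3; order 3: 1.
Total: 5.

5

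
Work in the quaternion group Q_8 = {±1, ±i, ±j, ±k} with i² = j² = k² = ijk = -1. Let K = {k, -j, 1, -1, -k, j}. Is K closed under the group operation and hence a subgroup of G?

No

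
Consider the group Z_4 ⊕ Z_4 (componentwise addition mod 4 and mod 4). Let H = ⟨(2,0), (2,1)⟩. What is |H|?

|⟨(2,0)⟩| = 2 and |⟨(2,1)⟩| = 4, so |H| is a multiple of lcm(2, 4) = 4 and divides |G| = 16.
Closing under the operation: H = {(0,0), (0,1), (0,2), (0,3), (2,0), (2,1), (2,2), (2,3)}, so |H| = 8.

8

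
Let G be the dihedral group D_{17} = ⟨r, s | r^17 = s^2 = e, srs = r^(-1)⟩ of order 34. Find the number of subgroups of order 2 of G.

|G| = 34 and 2 | 34, so subgroups of order 2 are possible by Lagrange.
The subgroups of order 2 are: {e, r^10s}; {e, r^11s}; {e, r^12s}; {e, r^13s}; … (17 in all).
So G has 17 subgroups of order 2.

17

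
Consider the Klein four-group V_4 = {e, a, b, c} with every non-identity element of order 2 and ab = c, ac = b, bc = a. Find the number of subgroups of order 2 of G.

|G| = 4 and 2 | 4, so subgroups of order 2 are possible by Lagrange.
The subgroups of order 2 are: {e, a}; {e, b}; {e, c}.
So G has 3 subgroups of order 2.

3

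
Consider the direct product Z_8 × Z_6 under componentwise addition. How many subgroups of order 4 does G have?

|G| = 48 and 4 | 48, so subgroups of order 4 are possible by Lagrange.
The subgroups of order 4 are: {(0,0), (0,3), (4,0), (4,3)}; {(0,0), (2,0), (4,0), (6,0)}; {(0,0), (2,3), (4,0), (6,3)}.
So G has 3 subgroups of order 4.

3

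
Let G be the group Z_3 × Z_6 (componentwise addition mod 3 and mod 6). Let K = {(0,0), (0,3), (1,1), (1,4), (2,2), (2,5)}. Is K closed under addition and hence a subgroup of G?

|K| = 6 divides |G| = 18, consistent with Lagrange.
K contains the identity, every element's inverse is in K, and K is closed under +: it is a subgroup.
In fact K = ⟨(2,5)⟩.

Yes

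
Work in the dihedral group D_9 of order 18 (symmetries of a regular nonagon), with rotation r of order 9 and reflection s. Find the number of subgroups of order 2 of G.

|G| = 18 and 2 | 18, so subgroups of order 2 are possible by Lagrange.
The subgroups of order 2 are: {e, r^2s}; {e, r^3s}; {e, r^4s}; {e, r^5s}; … (9 in all).
So G has 9 subgroups of order 2.

9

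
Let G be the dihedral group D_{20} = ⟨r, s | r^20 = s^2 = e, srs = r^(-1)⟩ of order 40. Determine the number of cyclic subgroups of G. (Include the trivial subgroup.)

26

A cyclic subgroup of order d is generated by each of its φ(d) elements of order d, so the cyclic subgroups of order d number (#elements of order d)/φ(d).
Cyclic subgroups by order — order 1: 1; order 2: 21; order 4: 1; order 5: 1; order 10: 1; order 20: 1.
Total: 26.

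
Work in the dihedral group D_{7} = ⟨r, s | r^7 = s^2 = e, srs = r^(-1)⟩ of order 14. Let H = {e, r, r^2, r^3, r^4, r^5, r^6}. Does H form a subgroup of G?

|H| = 7 divides |G| = 14, consistent with Lagrange.
H contains the identity, every element's inverse is in H, and H is closed under ·: it is a subgroup.
In fact H = ⟨r^4⟩.

Yes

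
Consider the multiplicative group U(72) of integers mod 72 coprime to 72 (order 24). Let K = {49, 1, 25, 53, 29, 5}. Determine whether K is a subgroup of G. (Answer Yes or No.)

|K| = 6 divides |G| = 24, consistent with Lagrange.
K contains the identity, every element's inverse is in K, and K is closed under ·: it is a subgroup.
In fact K = ⟨5⟩.

Yes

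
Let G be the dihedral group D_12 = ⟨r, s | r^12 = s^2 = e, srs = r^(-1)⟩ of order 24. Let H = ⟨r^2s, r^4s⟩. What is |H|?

12

|⟨r^2s⟩| = 2 and |⟨r^4s⟩| = 2, so |H| is a multiple of lcm(2, 2) = 2 and divides |G| = 24.
Closing under the operation: H = {e, r^2, r^4, r^6, r^8, r^10, s, r^2s, r^4s, r^6s, r^8s, r^10s}, so |H| = 12.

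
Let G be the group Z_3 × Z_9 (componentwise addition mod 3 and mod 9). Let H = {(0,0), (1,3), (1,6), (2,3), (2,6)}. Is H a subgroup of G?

No

|H| = 5 does not divide |G| = 27, so by Lagrange H is not a subgroup.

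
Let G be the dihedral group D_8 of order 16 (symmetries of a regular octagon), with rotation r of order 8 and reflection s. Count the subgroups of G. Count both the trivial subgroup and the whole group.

19

|G| = 16, so by Lagrange every subgroup order divides 16. Divisors: 1, 2, 4, 8, 16.
Subgroups by order — order 1: 1; order 2: 9; order 4: 5; order 8: 3; order 16: 1.
Total: 1 + 9 + 5 + 3 + 1 = 19.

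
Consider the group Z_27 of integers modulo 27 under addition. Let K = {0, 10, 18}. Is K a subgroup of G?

18 ∈ K but its inverse 9 ∉ K, so K is not a subgroup.

No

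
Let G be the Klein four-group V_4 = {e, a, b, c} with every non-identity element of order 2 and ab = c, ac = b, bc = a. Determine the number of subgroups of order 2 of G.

3

|G| = 4 and 2 | 4, so subgroups of order 2 are possible by Lagrange.
The subgroups of order 2 are: {e, a}; {e, b}; {e, c}.
So G has 3 subgroups of order 2.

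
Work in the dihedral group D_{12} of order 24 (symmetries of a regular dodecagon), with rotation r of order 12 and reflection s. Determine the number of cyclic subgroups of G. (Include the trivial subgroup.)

Group the elements of G by the cyclic subgroup they generate; each cyclic subgroup of order d accounts for φ(d) elements.
Cyclic subgroups by order — order 1: 1; order 2: 13; order 3: 1; order 4: 1; order 6: 1; order 12: 1.
Total: 18.

18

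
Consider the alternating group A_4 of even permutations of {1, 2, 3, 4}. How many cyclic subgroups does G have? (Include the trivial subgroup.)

8

Each element a generates a cyclic subgroup ⟨a⟩; distinct elements may generate the same one (a cyclic group of order d has φ(d) generators).
Cyclic subgroups by order — order 1: 1; order 2: 3; order 3: 4.
Total: 8.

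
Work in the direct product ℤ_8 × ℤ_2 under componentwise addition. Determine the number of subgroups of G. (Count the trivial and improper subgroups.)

11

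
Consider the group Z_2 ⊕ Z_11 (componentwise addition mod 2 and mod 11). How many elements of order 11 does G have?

An element (a,b) has order lcm(ord(a), ord(b)); count pairs with lcm equal to 11.
Enumerating gives 10 such elements.

10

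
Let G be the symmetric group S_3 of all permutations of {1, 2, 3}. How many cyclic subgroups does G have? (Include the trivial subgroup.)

5

A cyclic subgroup of order d is generated by each of its φ(d) elements of order d, so the cyclic subgroups of order d number (#elements of order d)/φ(d).
Cyclic subgroups by order — order 1: 1; order 2: 3; order 3: 1.
Total: 5.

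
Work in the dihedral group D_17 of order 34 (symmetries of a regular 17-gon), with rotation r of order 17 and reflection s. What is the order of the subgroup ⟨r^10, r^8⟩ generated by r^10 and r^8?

17

|⟨r^10⟩| = 17 and |⟨r^8⟩| = 17, so |H| is a multiple of lcm(17, 17) = 17 and divides |G| = 34.
Closing under the operation: H = {e, r, r^2, r^3, r^4, r^5, r^6, r^7, r^8, r^9, r^10, r^11, r^12, r^13, r^14, r^15, r^16}, so |H| = 17.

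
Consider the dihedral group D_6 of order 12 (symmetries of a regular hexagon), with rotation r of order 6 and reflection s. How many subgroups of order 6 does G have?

3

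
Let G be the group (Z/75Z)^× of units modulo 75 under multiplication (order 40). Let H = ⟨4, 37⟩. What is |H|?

20

|⟨4⟩| = 10 and |⟨37⟩| = 20, so |H| is a multiple of lcm(10, 20) = 20 and divides |G| = 40.
Closing under the operation: H = {1, 4, 7, 13, 16, 19, 22, 28, 31, 34, 37, 43, 46, 49, 52, 58, 61, 64, 67, 73}, so |H| = 20.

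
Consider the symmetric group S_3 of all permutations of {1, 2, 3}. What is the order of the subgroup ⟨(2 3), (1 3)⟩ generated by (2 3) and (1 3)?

|⟨(2 3)⟩| = 2 and |⟨(1 3)⟩| = 2, so |H| is a multiple of lcm(2, 2) = 2 and divides |G| = 6.
Closing {(2 3), (1 3)} under the group operation gives all of G, so |H| = 6.

6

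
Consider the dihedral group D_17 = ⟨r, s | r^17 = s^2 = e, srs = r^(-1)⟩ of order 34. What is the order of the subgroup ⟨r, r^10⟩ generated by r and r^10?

17

|⟨r⟩| = 17 and |⟨r^10⟩| = 17, so |H| is a multiple of lcm(17, 17) = 17 and divides |G| = 34.
Closing under the operation: H = {e, r, r^2, r^3, r^4, r^5, r^6, r^7, r^8, r^9, r^10, r^11, r^12, r^13, r^14, r^15, r^16}, so |H| = 17.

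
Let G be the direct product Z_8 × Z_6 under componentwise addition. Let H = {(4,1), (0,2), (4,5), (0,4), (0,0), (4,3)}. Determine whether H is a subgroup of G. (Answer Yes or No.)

Yes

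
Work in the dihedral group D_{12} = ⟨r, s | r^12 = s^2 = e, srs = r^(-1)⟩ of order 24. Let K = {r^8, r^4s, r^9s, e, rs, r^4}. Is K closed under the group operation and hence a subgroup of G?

No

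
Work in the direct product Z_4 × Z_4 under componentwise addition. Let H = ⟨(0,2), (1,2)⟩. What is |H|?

|⟨(0,2)⟩| = 2 and |⟨(1,2)⟩| = 4, so |H| is a multiple of lcm(2, 4) = 4 and divides |G| = 16.
Closing under the operation: H = {(0,0), (0,2), (1,0), (1,2), (2,0), (2,2), (3,0), (3,2)}, so |H| = 8.

8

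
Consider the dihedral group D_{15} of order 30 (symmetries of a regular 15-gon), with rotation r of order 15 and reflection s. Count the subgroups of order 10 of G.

3

|G| = 30 and 10 | 30, so subgroups of order 10 are possible by Lagrange.
The subgroups of order 10 are: {e, r^3, r^6, r^9, r^12, rs, r^4s, r^7s, r^10s, r^13s}; {e, r^3, r^6, r^9, r^12, r^2s, r^5s, r^8s, r^11s, r^14s}; {e, r^3, r^6, r^9, r^12, s, r^3s, r^6s, r^9s, r^12s}.
So G has 3 subgroups of order 10.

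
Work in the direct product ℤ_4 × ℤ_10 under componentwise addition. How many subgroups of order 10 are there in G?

3

|G| = 40 and 10 | 40, so subgroups of order 10 are possible by Lagrange.
The subgroups of order 10 are: {(0,0), (0,1), (0,2), (0,3), (0,4), (0,5), (0,6), (0,7), (0,8), (0,9)}; {(0,0), (0,2), (0,4), (0,6), (0,8), (2,0), (2,2), (2,4), (2,6), (2,8)}; {(0,0), (0,2), (0,4), (0,6), (0,8), (2,1), (2,3), (2,5), (2,7), (2,9)}.
So G has 3 subgroups of order 10.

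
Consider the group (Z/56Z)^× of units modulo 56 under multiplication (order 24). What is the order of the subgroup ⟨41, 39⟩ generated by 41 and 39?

12

|⟨41⟩| = 2 and |⟨39⟩| = 6, so |H| is a multiple of lcm(2, 6) = 6 and divides |G| = 24.
Closing under the operation: H = {1, 9, 15, 17, 23, 25, 31, 33, 39, 41, 47, 55}, so |H| = 12.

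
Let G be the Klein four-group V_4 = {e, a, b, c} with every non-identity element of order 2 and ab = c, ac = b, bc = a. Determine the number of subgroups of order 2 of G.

3

|G| = 4 and 2 | 4, so subgroups of order 2 are possible by Lagrange.
The subgroups of order 2 are: {e, a}; {e, b}; {e, c}.
So G has 3 subgroups of order 2.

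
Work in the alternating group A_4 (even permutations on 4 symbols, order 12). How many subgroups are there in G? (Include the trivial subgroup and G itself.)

10

|G| = 12, so by Lagrange every subgroup order divides 12. Divisors: 1, 2, 3, 4, 6, 12.
Subgroups by order — order 1: 1; order 2: 3; order 3: 4; order 4: 1; order 6: 0; order 12: 1.
Total: 1 + 3 + 4 + 1 + 0 + 1 = 10.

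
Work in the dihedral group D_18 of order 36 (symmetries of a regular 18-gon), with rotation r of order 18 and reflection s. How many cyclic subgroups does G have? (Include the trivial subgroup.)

Each element a generates a cyclic subgroup ⟨a⟩; distinct elements may generate the same one (a cyclic group of order d has φ(d) generators).
Cyclic subgroups by order — order 1: 1; order 2: 19; order 3: 1; order 6: 1; order 9: 1; order 18: 1.
Total: 24.

24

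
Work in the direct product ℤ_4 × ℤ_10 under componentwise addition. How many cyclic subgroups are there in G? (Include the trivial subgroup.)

Each element a generates a cyclic subgroup ⟨a⟩; distinct elements may generate the same one (a cyclic group of order d has φ(d) generators).
Cyclic subgroups by order — order 1: 1; order 2: 3; order 4: 2; order 5: 1; order 10: 3; order 20: 2.
Total: 12.

12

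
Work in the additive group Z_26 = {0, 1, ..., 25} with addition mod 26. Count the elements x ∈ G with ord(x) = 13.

In a cyclic group of order 26, the number of elements of order d (for d | 26) is φ(d).
φ(13) = 12.

12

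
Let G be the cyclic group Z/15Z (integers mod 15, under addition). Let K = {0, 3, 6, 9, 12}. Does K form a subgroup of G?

Yes

|K| = 5 divides |G| = 15, consistent with Lagrange.
K contains the identity, every element's inverse is in K, and K is closed under +: it is a subgroup.
In fact K = ⟨3⟩.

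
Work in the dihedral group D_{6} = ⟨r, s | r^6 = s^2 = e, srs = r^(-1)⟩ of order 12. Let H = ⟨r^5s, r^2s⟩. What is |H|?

4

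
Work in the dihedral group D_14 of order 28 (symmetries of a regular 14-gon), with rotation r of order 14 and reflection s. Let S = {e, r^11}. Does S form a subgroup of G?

No

r^11 ∈ S but its inverse r^3 ∉ S, so S is not a subgroup.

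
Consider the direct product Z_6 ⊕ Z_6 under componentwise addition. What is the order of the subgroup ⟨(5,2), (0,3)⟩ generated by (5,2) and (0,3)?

12

|⟨(5,2)⟩| = 6 and |⟨(0,3)⟩| = 2, so |H| is a multiple of lcm(6, 2) = 6 and divides |G| = 36.
Closing under the operation: H = {(0,0), (0,3), (1,1), (1,4), (2,2), (2,5), (3,0), (3,3), (4,1), (4,4), (5,2), (5,5)}, so |H| = 12.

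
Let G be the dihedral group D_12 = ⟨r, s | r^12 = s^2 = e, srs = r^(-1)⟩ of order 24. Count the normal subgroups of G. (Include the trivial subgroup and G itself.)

9

G has 34 subgroups. Checking conjugation-invariance by order — order 1: 1/1 normal; order 2: 1/13 normal; order 3: 1/1 normal; order 4: 1/7 normal; order 6: 1/5 normal; order 8: 0/3 normal; order 12: 3/3 normal; order 24: 1/1 normal.
Total normal subgroups: 9.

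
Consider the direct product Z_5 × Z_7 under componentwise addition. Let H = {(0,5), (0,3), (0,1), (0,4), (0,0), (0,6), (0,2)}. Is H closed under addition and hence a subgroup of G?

Yes

|H| = 7 divides |G| = 35, consistent with Lagrange.
H contains the identity, every element's inverse is in H, and H is closed under +: it is a subgroup.
In fact H = ⟨(0,1)⟩.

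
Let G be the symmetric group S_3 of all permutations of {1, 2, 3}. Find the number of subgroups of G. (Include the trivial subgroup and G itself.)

|G| = 6, so by Lagrange every subgroup order divides 6. Divisors: 1, 2, 3, 6.
Subgroups by order — order 1: 1; order 2: 3; order 3: 1; order 6: 1.
Total: 1 + 3 + 1 + 1 = 6.

6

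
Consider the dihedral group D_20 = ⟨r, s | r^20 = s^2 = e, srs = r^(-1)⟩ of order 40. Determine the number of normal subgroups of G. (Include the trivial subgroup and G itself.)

9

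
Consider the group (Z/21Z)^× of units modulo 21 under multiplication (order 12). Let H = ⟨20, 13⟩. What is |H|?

4

|⟨20⟩| = 2 and |⟨13⟩| = 2, so |H| is a multiple of lcm(2, 2) = 2 and divides |G| = 12.
Closing under the operation: H = {1, 8, 13, 20}, so |H| = 4.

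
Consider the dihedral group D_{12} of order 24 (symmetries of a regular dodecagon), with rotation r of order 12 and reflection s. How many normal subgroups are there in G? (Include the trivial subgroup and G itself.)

G has 34 subgroups. Checking conjugation-invariance by order — order 1: 1/1 normal; order 2: 1/13 normal; order 3: 1/1 normal; order 4: 1/7 normal; order 6: 1/5 normal; order 8: 0/3 normal; order 12: 3/3 normal; order 24: 1/1 normal.
Total normal subgroups: 9.

9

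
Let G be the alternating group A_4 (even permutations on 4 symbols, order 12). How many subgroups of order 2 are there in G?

3

|G| = 12 and 2 | 12, so subgroups of order 2 are possible by Lagrange.
The subgroups of order 2 are: {e, (1 2)(3 4)}; {e, (1 3)(2 4)}; {e, (1 4)(2 3)}.
So G has 3 subgroups of order 2.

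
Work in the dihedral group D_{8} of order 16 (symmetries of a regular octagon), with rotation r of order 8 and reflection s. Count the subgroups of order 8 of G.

|G| = 16 and 8 | 16, so subgroups of order 8 are possible by Lagrange.
The subgroups of order 8 are: {e, r, r^2, r^3, r^4, r^5, r^6, r^7}; {e, r^2, r^4, r^6, s, r^2s, r^4s, r^6s}; {e, r^2, r^4, r^6, rs, r^3s, r^5s, r^7s}.
So G has 3 subgroups of order 8.

3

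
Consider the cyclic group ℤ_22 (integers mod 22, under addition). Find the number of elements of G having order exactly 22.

10

In a cyclic group of order 22, the number of elements of order d (for d | 22) is φ(d).
φ(22) = 10.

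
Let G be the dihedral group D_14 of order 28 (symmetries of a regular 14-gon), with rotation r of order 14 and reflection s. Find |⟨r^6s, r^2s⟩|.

|⟨r^6s⟩| = 2 and |⟨r^2s⟩| = 2, so |H| is a multiple of lcm(2, 2) = 2 and divides |G| = 28.
Closing under the operation: H = {e, r^2, r^4, r^6, r^8, r^10, r^12, s, r^2s, r^4s, r^6s, r^8s, r^10s, r^12s}, so |H| = 14.

14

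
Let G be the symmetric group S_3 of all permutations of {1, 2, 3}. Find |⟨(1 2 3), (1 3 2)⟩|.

3

|⟨(1 2 3)⟩| = 3 and |⟨(1 3 2)⟩| = 3, so |H| is a multiple of lcm(3, 3) = 3 and divides |G| = 6.
Closing under the operation: H = {e, (1 2 3), (1 3 2)}, so |H| = 3.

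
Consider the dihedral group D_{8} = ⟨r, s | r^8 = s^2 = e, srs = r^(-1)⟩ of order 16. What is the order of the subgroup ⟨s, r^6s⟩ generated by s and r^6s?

|⟨s⟩| = 2 and |⟨r^6s⟩| = 2, so |H| is a multiple of lcm(2, 2) = 2 and divides |G| = 16.
Closing under the operation: H = {e, r^2, r^4, r^6, s, r^2s, r^4s, r^6s}, so |H| = 8.

8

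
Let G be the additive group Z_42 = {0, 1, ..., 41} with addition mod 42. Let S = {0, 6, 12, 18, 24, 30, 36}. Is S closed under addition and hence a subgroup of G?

|S| = 7 divides |G| = 42, consistent with Lagrange.
S contains the identity, every element's inverse is in S, and S is closed under +: it is a subgroup.
In fact S = ⟨18⟩.

Yes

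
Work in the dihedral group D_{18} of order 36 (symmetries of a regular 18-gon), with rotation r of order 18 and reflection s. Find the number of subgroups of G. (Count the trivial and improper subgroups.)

|G| = 36, so by Lagrange every subgroup order divides 36. Divisors: 1, 2, 3, 4, 6, 9, 12, 18, 36.
Subgroups by order — order 1: 1; order 2: 19; order 3: 1; order 4: 9; order 6: 7; order 9: 1; order 12: 3; order 18: 3; order 36: 1.
Total: 1 + 19 + 1 + 9 + 7 + 1 + 3 + 3 + 1 = 45.

45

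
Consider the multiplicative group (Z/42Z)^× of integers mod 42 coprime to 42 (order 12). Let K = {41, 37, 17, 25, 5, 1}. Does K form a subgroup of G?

Yes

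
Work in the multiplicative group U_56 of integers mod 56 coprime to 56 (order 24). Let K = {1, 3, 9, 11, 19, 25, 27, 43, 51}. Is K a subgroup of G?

|K| = 9 does not divide |G| = 24, so by Lagrange K is not a subgroup.

No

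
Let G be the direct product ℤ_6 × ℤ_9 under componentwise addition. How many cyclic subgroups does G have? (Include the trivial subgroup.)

Group the elements of G by the cyclic subgroup they generate; each cyclic subgroup of order d accounts for φ(d) elements.
Cyclic subgroups by order — order 1: 1; order 2: 1; order 3: 4; order 6: 4; order 9: 3; order 18: 3.
Total: 16.

16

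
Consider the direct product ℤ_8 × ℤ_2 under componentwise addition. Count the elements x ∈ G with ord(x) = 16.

0

An element (a,b) has order lcm(ord(a), ord(b)); count pairs with lcm equal to 16.
Enumerating gives 0 such elements.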